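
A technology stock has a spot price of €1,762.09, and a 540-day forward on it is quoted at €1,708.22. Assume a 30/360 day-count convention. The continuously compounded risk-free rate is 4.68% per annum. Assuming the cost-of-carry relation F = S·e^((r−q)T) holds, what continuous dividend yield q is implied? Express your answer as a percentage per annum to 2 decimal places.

6.75%

From F = S·e^((r−q)T): (r − q) = ln(F/S)/T
ln(1708.22/1762.09) = ln(0.969428) = -0.031049
(r − q) = -0.031049 / (540/360) = -0.020699
q = r − ln(F/S)/T = 0.0468 + 0.020699 = 0.067499
q = 6.75%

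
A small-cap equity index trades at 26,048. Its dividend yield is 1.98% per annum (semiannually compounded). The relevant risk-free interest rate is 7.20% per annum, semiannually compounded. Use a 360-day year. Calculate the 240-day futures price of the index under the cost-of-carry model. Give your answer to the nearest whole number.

F = S · (1+r/2)^(2T) / (1+q/2)^(2T)
= 26048 × 1.048286 / 1.013222 = 26048 × 1.034606
F = 26,949

26,949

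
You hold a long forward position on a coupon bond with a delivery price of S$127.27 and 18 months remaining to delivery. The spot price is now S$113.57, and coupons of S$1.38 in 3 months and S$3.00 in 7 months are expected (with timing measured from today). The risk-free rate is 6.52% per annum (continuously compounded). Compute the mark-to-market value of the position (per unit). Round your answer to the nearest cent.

PV(remaining coupons) I = 1.38·e^(−0.0652·3/12) + 3.00·e^(−0.0652·7/12) = 4.2457
Current forward F = (S − I)·e^(rT) = (113.57 − 4.2457)·e^(0.0652·18/12) = 109.3243 × 1.102742 = 120.5565
Value (long) = (F − K)·e^(−rT) = (120.5565 − 127.27) × 0.906830 = -6.0880
Value = -S$6.09

-S$6.09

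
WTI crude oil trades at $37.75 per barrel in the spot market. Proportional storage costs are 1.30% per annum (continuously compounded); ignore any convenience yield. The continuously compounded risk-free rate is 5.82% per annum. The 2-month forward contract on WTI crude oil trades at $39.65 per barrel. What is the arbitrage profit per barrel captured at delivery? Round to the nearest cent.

Fair forward: F* = S·e^(carry·T), with carry = (r + u) = 0.0582 + 0.0130 = 0.0712
F* = 37.75 · e^(0.0712 × 2/12) = 37.75 · e^0.011867 = 37.75 × 1.011938 = $38.2007
Market $39.65 > fair $38.2007: forward overpriced → cash-and-carry (buy spot, short the forward).
At maturity, profit = |F_mkt − F*| = |39.65 − 38.2007| = $1.45 per barrel

$1.45 per barrel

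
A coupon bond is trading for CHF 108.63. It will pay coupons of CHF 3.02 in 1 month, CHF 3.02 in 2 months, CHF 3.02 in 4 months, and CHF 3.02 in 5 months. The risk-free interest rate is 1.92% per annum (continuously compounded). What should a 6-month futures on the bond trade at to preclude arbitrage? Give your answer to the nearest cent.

PV(coupons) I = 3.02·e^(−0.0192·1/12) + 3.02·e^(−0.0192·2/12) + 3.02·e^(−0.0192·4/12) + 3.02·e^(−0.0192·5/12)
I = 3.0152 + 3.0104 + 3.0007 + 2.9959 = 12.0222
F = (S − I)·e^(rT) = (108.63 − 12.0222) · e^(0.0192·6/12)
= 96.6078 · e^0.009600 = 96.6078 × 1.009646 = CHF 97.54

CHF 97.54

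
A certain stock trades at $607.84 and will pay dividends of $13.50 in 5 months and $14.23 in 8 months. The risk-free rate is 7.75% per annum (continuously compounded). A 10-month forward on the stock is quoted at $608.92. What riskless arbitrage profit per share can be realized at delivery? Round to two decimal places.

PV(dividends) I = 13.50·e^(−0.0775·5/12) + 14.23·e^(−0.0775·8/12) = 26.5845
Fair forward F* = (S − I)·e^(rT) = (607.84 − 26.5845)·e^0.064583 = 581.2555 × 1.066714 = 620.0334
Market $608.92 < fair 620.0334: forward underpriced → reverse cash-and-carry (short the stock, invest proceeds at r, pay the dividends, go long the forward).
Profit at T = |F_mkt − F*| = |608.92 − 620.0334| = $11.11 per share

$11.11 per share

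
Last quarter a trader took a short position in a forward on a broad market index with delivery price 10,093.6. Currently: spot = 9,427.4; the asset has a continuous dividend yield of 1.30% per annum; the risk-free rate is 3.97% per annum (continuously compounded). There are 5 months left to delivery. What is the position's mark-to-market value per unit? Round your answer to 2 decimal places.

Current fair forward for the remaining 5 months: F = S·e^((r − q)·T), (r − q) = 0.0397 − 0.0130 = 0.0267
F = 9427.4 · e^(0.0267 × 5/12) = 9427.4 × 1.01118711 = 9532.8654
Value of long forward = (F − K)·e^(−rT) = (9532.8654 − 10093.6) · e^(−0.0397·5/12)
= -560.7346 × 0.98359440 = -551.54
Short position value = −(long value) = 551.54

551.54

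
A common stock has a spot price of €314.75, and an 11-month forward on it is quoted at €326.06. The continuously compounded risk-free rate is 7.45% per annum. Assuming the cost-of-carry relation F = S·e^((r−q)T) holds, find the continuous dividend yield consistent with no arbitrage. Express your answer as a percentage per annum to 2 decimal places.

From F = S·e^((r−q)T): (r − q) = ln(F/S)/T
ln(326.06/314.75) = ln(1.035933) = 0.035302
(r − q) = 0.035302 / (11/12) = 0.038511
q = r − ln(F/S)/T = 0.0745 − 0.038511 = 0.035989
q = 3.60%

3.60%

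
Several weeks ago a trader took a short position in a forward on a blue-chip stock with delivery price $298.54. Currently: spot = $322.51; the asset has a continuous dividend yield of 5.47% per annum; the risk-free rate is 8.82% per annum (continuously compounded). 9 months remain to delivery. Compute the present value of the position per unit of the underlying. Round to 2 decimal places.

-$30.12

Current fair forward for the remaining 9 months: F = S·e^((r − q)·T), (r − q) = 0.0882 − 0.0547 = 0.0335
F = 322.51 · e^(0.0335 × 9/12) = 322.51 × 1.025443 = 330.7156
Value of long forward = (F − K)·e^(−rT) = (330.7156 − 298.54) · e^(−0.0882·9/12)
= 32.1756 × 0.935990 = 30.12
Short position value = −(long value) = -$30.12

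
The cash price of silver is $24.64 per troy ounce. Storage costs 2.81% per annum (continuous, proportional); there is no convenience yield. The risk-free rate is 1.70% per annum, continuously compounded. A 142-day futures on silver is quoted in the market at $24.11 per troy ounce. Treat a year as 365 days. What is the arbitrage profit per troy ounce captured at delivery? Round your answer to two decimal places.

Fair futures: F* = S·e^(carry·T), with carry = (r + u) = 0.0170 + 0.0281 = 0.0451
F* = 24.64 · e^(0.0451 × 142/365) = 24.64 · e^0.017546 = 24.64 × 1.017701 = $25.0762
Market $24.11 < fair $25.0762: forward underpriced → reverse cash-and-carry (short spot, go long the forward).
At maturity, profit = |F_mkt − F*| = |24.11 − 25.0762| = $0.97 per troy ounce

$0.97 per troy ounce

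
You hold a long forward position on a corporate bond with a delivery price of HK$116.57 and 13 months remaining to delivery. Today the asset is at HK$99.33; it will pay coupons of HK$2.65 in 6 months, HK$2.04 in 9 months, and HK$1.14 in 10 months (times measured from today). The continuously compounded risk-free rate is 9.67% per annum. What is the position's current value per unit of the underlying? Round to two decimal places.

PV(remaining coupons) I = 2.65·e^(−0.0967·6/12) + 2.04·e^(−0.0967·9/12) + 1.14·e^(−0.0967·10/12) = 5.4739
Current forward F = (S − I)·e^(rT) = (99.33 − 5.4739)·e^(0.0967·13/12) = 93.8561 × 1.110442 = 104.2218
Value (long) = (F − K)·e^(−rT) = (104.2218 − 116.57) × 0.900542 = -11.1201
Value = -HK$11.12

-HK$11.12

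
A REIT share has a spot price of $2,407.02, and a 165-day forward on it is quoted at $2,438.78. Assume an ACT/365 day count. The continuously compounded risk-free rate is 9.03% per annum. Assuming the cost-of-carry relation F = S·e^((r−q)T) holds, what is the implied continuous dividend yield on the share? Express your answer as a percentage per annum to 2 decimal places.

From F = S·e^((r−q)T): (r − q) = ln(F/S)/T
ln(2438.78/2407.02) = ln(1.013195) = 0.013109
(r − q) = 0.013109 / (165/365) = 0.028999
q = r − ln(F/S)/T = 0.0903 − 0.028999 = 0.061301
q = 6.13%

6.13%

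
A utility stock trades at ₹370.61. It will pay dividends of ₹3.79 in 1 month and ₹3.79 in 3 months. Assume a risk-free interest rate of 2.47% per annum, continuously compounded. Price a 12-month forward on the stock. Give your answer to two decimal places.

₹372.14

PV(dividends) I = 3.79·e^(−0.0247·1/12) + 3.79·e^(−0.0247·3/12)
I = 3.7822 + 3.7667 = 7.5489
F = (S − I)·e^(rT) = (370.61 − 7.5489) · e^(0.0247·12/12)
= 363.0611 · e^0.024700 = 363.0611 × 1.025008 = ₹372.14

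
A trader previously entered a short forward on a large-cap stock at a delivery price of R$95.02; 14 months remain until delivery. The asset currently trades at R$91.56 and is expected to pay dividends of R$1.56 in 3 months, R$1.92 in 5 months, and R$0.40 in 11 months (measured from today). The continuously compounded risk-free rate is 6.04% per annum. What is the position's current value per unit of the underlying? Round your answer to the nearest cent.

R$0.78

PV(remaining dividends) I = 1.56·e^(−0.0604·3/12) + 1.92·e^(−0.0604·5/12) + 0.40·e^(−0.0604·11/12) = 3.7874
Current forward F = (S − I)·e^(rT) = (91.56 − 3.7874)·e^(0.0604·14/12) = 87.7726 × 1.073009 = 94.1808
Value (long) = (F − K)·e^(−rT) = (94.1808 − 95.02) × 0.931959 = -0.7821
Short position value = −(long value) = R$0.78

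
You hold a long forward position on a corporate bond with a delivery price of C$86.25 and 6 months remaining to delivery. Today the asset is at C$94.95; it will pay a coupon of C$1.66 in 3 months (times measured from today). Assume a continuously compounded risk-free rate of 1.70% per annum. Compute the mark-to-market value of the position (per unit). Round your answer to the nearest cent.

C$7.78

PV(remaining coupons) I = 1.66·e^(−0.0170·3/12) = 1.6530
Current forward F = (S − I)·e^(rT) = (94.95 − 1.6530)·e^(0.0170·6/12) = 93.2970 × 1.008536 = 94.0934
Value (long) = (F − K)·e^(−rT) = (94.0934 − 86.25) × 0.991536 = 7.7770
Value = C$7.78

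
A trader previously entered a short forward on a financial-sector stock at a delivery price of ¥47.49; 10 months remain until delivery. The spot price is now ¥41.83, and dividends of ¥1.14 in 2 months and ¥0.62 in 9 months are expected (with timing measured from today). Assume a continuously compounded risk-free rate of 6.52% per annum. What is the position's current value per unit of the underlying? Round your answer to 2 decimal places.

PV(remaining dividends) I = 1.14·e^(−0.0652·2/12) + 0.62·e^(−0.0652·9/12) = 1.7181
Current forward F = (S − I)·e^(rT) = (41.83 − 1.7181)·e^(0.0652·10/12) = 40.1119 × 1.055836 = 42.3516
Value (long) = (F − K)·e^(−rT) = (42.3516 − 47.49) × 0.947116 = -4.8667
Short position value = −(long value) = ¥4.87

¥4.87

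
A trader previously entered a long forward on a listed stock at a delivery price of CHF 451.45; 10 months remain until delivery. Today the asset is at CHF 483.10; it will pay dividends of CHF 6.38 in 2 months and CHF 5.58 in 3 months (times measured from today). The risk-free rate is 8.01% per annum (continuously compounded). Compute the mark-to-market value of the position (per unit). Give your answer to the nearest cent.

PV(remaining dividends) I = 6.38·e^(−0.0801·2/12) + 5.58·e^(−0.0801·3/12) = 11.7648
Current forward F = (S − I)·e^(rT) = (483.10 − 11.7648)·e^(0.0801·10/12) = 471.3352 × 1.069028 = 503.8705
Value (long) = (F − K)·e^(−rT) = (503.8705 − 451.45) × 0.935429 = 49.0357
Value = CHF 49.04

CHF 49.04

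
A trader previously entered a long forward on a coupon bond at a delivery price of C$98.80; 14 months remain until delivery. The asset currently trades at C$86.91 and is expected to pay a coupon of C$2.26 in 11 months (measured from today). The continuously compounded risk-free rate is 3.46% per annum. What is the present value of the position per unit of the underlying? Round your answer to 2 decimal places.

-C$10.17

PV(remaining coupons) I = 2.26·e^(−0.0346·11/12) = 2.1894
Current forward F = (S − I)·e^(rT) = (86.91 − 2.1894)·e^(0.0346·14/12) = 84.7206 × 1.041192 = 88.2104
Value (long) = (F − K)·e^(−rT) = (88.2104 − 98.80) × 0.960437 = -10.1706
Value = -C$10.17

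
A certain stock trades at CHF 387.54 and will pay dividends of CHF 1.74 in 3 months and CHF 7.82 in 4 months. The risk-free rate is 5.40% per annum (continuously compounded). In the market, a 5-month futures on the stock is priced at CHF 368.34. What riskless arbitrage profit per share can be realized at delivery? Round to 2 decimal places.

PV(dividends) I = 1.74·e^(−0.0540·3/12) + 7.82·e^(−0.0540·4/12) = 9.3972
Fair futures F* = (S − I)·e^(rT) = (387.54 − 9.3972)·e^0.022500 = 378.1428 × 1.022755 = 386.7474
Market CHF 368.34 < fair 386.7474: forward underpriced → reverse cash-and-carry (short the stock, invest proceeds at r, pay the dividends, go long the forward).
Profit at T = |F_mkt − F*| = |368.34 − 386.7474| = CHF 18.41 per share

CHF 18.41 per share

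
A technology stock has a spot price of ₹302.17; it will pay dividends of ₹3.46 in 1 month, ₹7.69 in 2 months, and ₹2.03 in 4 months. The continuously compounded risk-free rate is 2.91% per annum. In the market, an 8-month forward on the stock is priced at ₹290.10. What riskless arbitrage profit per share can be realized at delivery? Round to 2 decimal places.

₹4.62 per share

PV(dividends) I = 3.46·e^(−0.0291·1/12) + 7.69·e^(−0.0291·2/12) + 2.03·e^(−0.0291·4/12) = 13.1148
Fair forward F* = (S − I)·e^(rT) = (302.17 − 13.1148)·e^0.019400 = 289.0552 × 1.019589 = 294.7175
Market ₹290.10 < fair 294.7175: forward underpriced → reverse cash-and-carry (short the stock, invest proceeds at r, pay the dividends, go long the forward).
Profit at T = |F_mkt − F*| = |290.10 − 294.7175| = ₹4.62 per share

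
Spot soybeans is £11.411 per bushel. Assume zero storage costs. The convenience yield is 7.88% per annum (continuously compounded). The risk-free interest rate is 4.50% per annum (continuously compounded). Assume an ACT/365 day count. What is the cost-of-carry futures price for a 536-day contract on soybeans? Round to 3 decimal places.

£10.858 per bushel

Net carry = r + u − y = 0.0450 + 0.0000 − 0.0788 = -0.0338
F = S·e^((r+u−y)T) = 11.411 · e^(-0.0338 × 536/365) = 11.411 · e^-0.049635
= 11.411 × 0.951577 = £10.858 per bushel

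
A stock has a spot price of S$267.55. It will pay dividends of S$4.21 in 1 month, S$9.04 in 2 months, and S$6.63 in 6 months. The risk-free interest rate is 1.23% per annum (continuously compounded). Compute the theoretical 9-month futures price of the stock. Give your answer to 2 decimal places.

S$250.03

PV(dividends) I = 4.21·e^(−0.0123·1/12) + 9.04·e^(−0.0123·2/12) + 6.63·e^(−0.0123·6/12)
I = 4.2057 + 9.0215 + 6.5894 = 19.8166
F = (S − I)·e^(rT) = (267.55 − 19.8166) · e^(0.0123·9/12)
= 247.7334 · e^0.009225 = 247.7334 × 1.009268 = S$250.03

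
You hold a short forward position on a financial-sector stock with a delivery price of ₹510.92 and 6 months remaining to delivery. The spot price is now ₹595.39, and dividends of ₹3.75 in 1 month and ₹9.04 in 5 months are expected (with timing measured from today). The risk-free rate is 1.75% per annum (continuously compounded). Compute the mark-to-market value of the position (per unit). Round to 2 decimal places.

-₹76.20

PV(remaining dividends) I = 3.75·e^(−0.0175·1/12) + 9.04·e^(−0.0175·5/12) = 12.7189
Current forward F = (S − I)·e^(rT) = (595.39 − 12.7189)·e^(0.0175·6/12) = 582.6711 × 1.008788 = 587.7916
Value (long) = (F − K)·e^(−rT) = (587.7916 − 510.92) × 0.991288 = 76.2019
Short position value = −(long value) = -₹76.20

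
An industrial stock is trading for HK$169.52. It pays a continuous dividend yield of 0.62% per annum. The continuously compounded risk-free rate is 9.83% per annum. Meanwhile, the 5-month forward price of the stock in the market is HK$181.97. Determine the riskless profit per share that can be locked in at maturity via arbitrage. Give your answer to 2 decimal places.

Fair forward: F* = S·e^(carry·T), with carry = (r − q) = 0.0983 − 0.0062 = 0.0921
F* = 169.52 · e^(0.0921 × 5/12) = 169.52 · e^0.038375 = 169.52 × 1.039121 = HK$176.1518
Market HK$181.97 > fair HK$176.1518: forward overpriced → cash-and-carry (buy spot, short the forward).
At maturity, profit = |F_mkt − F*| = |181.97 − 176.1518| = HK$5.82 per share

HK$5.82 per share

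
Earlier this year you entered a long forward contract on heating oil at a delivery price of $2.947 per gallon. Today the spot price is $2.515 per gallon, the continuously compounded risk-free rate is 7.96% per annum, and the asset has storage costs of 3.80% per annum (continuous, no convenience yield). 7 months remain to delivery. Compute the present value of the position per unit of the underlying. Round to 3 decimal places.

Current fair forward for the remaining 7 months: F = S·e^((r + u)·T), (r + u) = 0.0796 + 0.0380 = 0.1176
F = 2.515 · e^(0.1176 × 7/12) = 2.515 × 1.071008 = 2.6936
Value of long forward = (F − K)·e^(−rT) = (2.6936 − 2.947) · e^(−0.0796·7/12)
= -0.2534 × 0.954628 = -0.242

-$0.242 per gallon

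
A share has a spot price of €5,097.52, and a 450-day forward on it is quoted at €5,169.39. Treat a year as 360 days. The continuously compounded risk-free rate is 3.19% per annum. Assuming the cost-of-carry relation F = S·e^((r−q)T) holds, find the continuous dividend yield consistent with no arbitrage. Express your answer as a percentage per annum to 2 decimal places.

2.07%

From F = S·e^((r−q)T): (r − q) = ln(F/S)/T
ln(5169.39/5097.52) = ln(1.014099) = 0.014001
(r − q) = 0.014001 / (450/360) = 0.011201
q = r − ln(F/S)/T = 0.0319 − 0.011201 = 0.020699
q = 2.07%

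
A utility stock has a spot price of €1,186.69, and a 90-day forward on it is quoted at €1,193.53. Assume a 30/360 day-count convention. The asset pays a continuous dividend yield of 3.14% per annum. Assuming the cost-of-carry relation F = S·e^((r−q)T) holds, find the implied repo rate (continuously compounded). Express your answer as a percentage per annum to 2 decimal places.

5.44%

From F = S·e^((r−q)T): (r − q) = ln(F/S)/T
ln(1193.53/1186.69) = ln(1.005764) = 0.005747
(r − q) = 0.005747 / (90/360) = 0.022988
r = ln(F/S)/T + q = 0.022988 + 0.0314 = 0.054388
r = 5.44%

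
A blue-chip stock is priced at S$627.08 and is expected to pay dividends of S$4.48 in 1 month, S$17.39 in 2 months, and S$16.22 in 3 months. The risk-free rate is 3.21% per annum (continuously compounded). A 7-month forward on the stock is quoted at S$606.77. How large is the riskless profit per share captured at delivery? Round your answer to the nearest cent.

PV(dividends) I = 4.48·e^(−0.0321·1/12) + 17.39·e^(−0.0321·2/12) + 16.22·e^(−0.0321·3/12) = 37.8556
Fair forward F* = (S − I)·e^(rT) = (627.08 − 37.8556)·e^0.018725 = 589.2244 × 1.018901 = 600.3613
Market S$606.77 > fair 600.3613: forward overpriced → cash-and-carry (borrow at r, buy the stock and collect the dividends, short the forward).
Profit at T = |F_mkt − F*| = |606.77 − 600.3613| = S$6.41 per share

S$6.41 per share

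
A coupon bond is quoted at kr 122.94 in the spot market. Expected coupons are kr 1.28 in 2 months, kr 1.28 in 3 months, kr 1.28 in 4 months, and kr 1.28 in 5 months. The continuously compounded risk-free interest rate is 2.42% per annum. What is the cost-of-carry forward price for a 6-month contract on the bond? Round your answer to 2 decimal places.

PV(coupons) I = 1.28·e^(−0.0242·2/12) + 1.28·e^(−0.0242·3/12) + 1.28·e^(−0.0242·4/12) + 1.28·e^(−0.0242·5/12)
I = 1.2748 + 1.2723 + 1.2697 + 1.2672 = 5.0840
F = (S − I)·e^(rT) = (122.94 − 5.0840) · e^(0.0242·6/12)
= 117.8560 · e^0.012100 = 117.8560 × 1.012174 = kr 119.29

kr 119.29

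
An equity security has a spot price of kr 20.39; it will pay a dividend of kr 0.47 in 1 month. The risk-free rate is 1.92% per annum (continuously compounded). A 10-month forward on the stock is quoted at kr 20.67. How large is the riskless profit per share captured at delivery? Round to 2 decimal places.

PV(dividends) I = 0.47·e^(−0.0192·1/12) = 0.4692
Fair forward F* = (S − I)·e^(rT) = (20.39 − 0.4692)·e^0.016000 = 19.9208 × 1.016129 = 20.2421
Market kr 20.67 > fair 20.2421: forward overpriced → cash-and-carry (borrow at r, buy the stock and collect the dividends, short the forward).
Profit at T = |F_mkt − F*| = |20.67 − 20.2421| = kr 0.43 per share

kr 0.43 per share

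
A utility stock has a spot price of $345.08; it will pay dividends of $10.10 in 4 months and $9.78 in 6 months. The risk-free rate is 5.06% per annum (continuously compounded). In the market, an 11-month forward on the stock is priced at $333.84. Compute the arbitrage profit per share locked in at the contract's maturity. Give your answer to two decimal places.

PV(dividends) I = 10.10·e^(−0.0506·4/12) + 9.78·e^(−0.0506·6/12) = 19.4667
Fair forward F* = (S − I)·e^(rT) = (345.08 − 19.4667)·e^0.046383 = 325.6133 × 1.047476 = 341.0721
Market $333.84 < fair 341.0721: forward underpriced → reverse cash-and-carry (short the stock, invest proceeds at r, pay the dividends, go long the forward).
Profit at T = |F_mkt − F*| = |333.84 − 341.0721| = $7.23 per share

$7.23 per share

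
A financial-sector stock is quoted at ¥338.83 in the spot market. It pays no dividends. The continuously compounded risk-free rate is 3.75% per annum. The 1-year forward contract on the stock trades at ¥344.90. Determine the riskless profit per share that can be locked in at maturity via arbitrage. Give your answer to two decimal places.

¥6.88 per share

Fair forward: F* = S·e^(carry·T), with carry = r = 0.0375
F* = 338.83 · e^(0.0375 × 1) = 338.83 · e^0.037500 = 338.83 × 1.038212 = ¥351.7774
Market ¥344.90 < fair ¥351.7774: forward underpriced → reverse cash-and-carry (short spot, go long the forward).
At maturity, profit = |F_mkt − F*| = |344.90 − 351.7774| = ¥6.88 per share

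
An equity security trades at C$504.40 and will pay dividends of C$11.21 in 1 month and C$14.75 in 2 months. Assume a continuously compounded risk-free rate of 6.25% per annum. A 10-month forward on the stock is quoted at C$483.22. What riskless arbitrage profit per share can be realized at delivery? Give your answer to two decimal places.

PV(dividends) I = 11.21·e^(−0.0625·1/12) + 14.75·e^(−0.0625·2/12) = 25.7489
Fair forward F* = (S − I)·e^(rT) = (504.40 − 25.7489)·e^0.052083 = 478.6511 × 1.053463 = 504.2412
Market C$483.22 < fair 504.2412: forward underpriced → reverse cash-and-carry (short the stock, invest proceeds at r, pay the dividends, go long the forward).
Profit at T = |F_mkt − F*| = |483.22 − 504.2412| = C$21.02 per share

C$21.02 per share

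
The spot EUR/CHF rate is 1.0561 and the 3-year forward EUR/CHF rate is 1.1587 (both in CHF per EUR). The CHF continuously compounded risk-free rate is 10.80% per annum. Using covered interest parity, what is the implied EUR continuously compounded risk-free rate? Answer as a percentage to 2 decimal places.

7.71%

F = S·e^((r_CHF − r_EUR)T) ⇒ r_EUR = r_CHF − ln(F/S)/T
ln(1.1587/1.0561) = 0.092716; /(3) = 0.030905
r_EUR = 0.1080 − 0.030905 = 0.077095
r_EUR = 7.71%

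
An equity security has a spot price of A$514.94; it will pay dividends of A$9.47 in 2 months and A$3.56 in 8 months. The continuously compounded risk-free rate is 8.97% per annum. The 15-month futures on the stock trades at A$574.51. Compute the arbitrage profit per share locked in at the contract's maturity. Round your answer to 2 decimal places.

PV(dividends) I = 9.47·e^(−0.0897·2/12) + 3.56·e^(−0.0897·8/12) = 12.6828
Fair futures F* = (S − I)·e^(rT) = (514.94 − 12.6828)·e^0.112125 = 502.2572 × 1.118653 = 561.8515
Market A$574.51 > fair 561.8515: forward overpriced → cash-and-carry (borrow at r, buy the stock and collect the dividends, short the forward).
Profit at T = |F_mkt − F*| = |574.51 − 561.8515| = A$12.66 per share

A$12.66 per share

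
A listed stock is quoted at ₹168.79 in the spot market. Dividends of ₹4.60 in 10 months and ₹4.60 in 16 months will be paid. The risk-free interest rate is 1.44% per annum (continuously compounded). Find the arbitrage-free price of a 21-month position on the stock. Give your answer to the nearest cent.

PV(dividends) I = 4.60·e^(−0.0144·10/12) + 4.60·e^(−0.0144·16/12)
I = 4.5451 + 4.5125 = 9.0576
F = (S − I)·e^(rT) = (168.79 − 9.0576) · e^(0.0144·21/12)
= 159.7324 · e^0.025200 = 159.7324 × 1.025520 = ₹163.81

₹163.81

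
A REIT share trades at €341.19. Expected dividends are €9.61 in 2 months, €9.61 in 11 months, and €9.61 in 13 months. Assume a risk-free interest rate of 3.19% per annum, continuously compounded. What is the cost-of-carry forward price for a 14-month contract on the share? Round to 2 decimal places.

PV(dividends) I = 9.61·e^(−0.0319·2/12) + 9.61·e^(−0.0319·11/12) + 9.61·e^(−0.0319·13/12)
I = 9.5590 + 9.3331 + 9.2836 = 28.1757
F = (S − I)·e^(rT) = (341.19 − 28.1757) · e^(0.0319·14/12)
= 313.0143 · e^0.037217 = 313.0143 × 1.037918 = €324.88

€324.88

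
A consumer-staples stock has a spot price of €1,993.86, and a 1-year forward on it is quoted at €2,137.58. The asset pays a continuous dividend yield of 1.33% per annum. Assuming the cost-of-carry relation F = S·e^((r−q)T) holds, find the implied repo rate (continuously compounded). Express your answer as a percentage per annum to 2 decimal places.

8.29%

From F = S·e^((r−q)T): (r − q) = ln(F/S)/T
ln(2137.58/1993.86) = ln(1.072081) = 0.069602
(r − q) = 0.069602 / (1) = 0.069602
r = ln(F/S)/T + q = 0.069602 + 0.0133 = 0.082902
r = 8.29%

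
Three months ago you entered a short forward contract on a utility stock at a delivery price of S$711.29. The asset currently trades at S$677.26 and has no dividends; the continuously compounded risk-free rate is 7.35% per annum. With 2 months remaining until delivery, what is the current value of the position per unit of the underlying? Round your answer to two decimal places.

S$25.37

Current fair forward for the remaining 2 months: F = S·e^(r·T), r = 0.0735
F = 677.26 · e^(0.0735 × 2/12) = 677.26 × 1.012325 = 685.6072
Value of long forward = (F − K)·e^(−rT) = (685.6072 − 711.29) · e^(−0.0735·2/12)
= -25.6828 × 0.987825 = -25.37
Short position value = −(long value) = S$25.37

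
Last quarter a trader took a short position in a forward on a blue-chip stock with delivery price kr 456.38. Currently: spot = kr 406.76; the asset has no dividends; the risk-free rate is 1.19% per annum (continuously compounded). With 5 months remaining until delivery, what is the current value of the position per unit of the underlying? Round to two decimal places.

kr 47.36

Current fair forward for the remaining 5 months: F = S·e^(r·T), r = 0.0119
F = 406.76 · e^(0.0119 × 5/12) = 406.76 × 1.004971 = 408.7820
Value of long forward = (F − K)·e^(−rT) = (408.7820 − 456.38) · e^(−0.0119·5/12)
= -47.5980 × 0.995054 = -47.36
Short position value = −(long value) = kr 47.36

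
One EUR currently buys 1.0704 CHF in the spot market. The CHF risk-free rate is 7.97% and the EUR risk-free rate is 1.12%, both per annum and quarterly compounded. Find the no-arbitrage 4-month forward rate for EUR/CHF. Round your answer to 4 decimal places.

1.0948

By covered interest parity, F = S · (1+r_CHF/4)^(4T) / (1+r_EUR/4)^(4T)
= 1.0704 × 1.026655 / 1.003735 = 1.0704 × 1.022835
F = 1.0948 CHF per EUR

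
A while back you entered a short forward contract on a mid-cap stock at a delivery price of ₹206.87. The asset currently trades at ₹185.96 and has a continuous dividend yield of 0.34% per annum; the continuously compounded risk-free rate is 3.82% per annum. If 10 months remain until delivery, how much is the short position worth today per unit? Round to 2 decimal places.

Current fair forward for the remaining 10 months: F = S·e^((r − q)·T), (r − q) = 0.0382 − 0.0034 = 0.0348
F = 185.96 · e^(0.0348 × 10/12) = 185.96 × 1.029425 = 191.4319
Value of long forward = (F − K)·e^(−rT) = (191.4319 − 206.87) · e^(−0.0382·10/12)
= -15.4381 × 0.968668 = -14.95
Short position value = −(long value) = ₹14.95

₹14.95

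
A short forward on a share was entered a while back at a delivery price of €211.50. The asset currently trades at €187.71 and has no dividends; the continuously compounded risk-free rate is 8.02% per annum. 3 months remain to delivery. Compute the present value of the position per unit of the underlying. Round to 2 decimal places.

Current fair forward for the remaining 3 months: F = S·e^(r·T), r = 0.0802
F = 187.71 · e^(0.0802 × 3/12) = 187.71 × 1.020252 = 191.5115
Value of long forward = (F − K)·e^(−rT) = (191.5115 − 211.50) · e^(−0.0802·3/12)
= -19.9885 × 0.980150 = -19.59
Short position value = −(long value) = €19.59

€19.59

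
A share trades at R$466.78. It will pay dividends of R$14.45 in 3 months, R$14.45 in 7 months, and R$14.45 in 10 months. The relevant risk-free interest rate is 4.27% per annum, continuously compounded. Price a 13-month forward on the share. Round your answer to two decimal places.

PV(dividends) I = 14.45·e^(−0.0427·3/12) + 14.45·e^(−0.0427·7/12) + 14.45·e^(−0.0427·10/12)
I = 14.2966 + 14.0945 + 13.9449 = 42.3360
F = (S − I)·e^(rT) = (466.78 − 42.3360) · e^(0.0427·13/12)
= 424.4440 · e^0.046258 = 424.4440 × 1.047345 = R$444.54

R$444.54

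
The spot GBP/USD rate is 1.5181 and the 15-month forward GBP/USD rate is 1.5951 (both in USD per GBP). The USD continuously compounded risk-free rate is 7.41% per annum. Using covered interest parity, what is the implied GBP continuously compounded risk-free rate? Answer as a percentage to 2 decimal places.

F = S·e^((r_USD − r_GBP)T) ⇒ r_GBP = r_USD − ln(F/S)/T
ln(1.5951/1.5181) = 0.049477; /(15/12) = 0.039582
r_GBP = 0.0741 − 0.039582 = 0.034518
r_GBP = 3.45%

3.45%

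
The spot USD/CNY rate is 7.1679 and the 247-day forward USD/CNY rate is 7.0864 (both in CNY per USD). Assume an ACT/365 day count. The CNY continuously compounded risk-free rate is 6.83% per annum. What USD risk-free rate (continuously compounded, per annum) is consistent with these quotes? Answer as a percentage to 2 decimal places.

F = S·e^((r_CNY − r_USD)T) ⇒ r_USD = r_CNY − ln(F/S)/T
ln(7.0864/7.1679) = -0.011435; /(247/365) = -0.016898
r_USD = 0.0683 + 0.016898 = 0.085198
r_USD = 8.52%

8.52%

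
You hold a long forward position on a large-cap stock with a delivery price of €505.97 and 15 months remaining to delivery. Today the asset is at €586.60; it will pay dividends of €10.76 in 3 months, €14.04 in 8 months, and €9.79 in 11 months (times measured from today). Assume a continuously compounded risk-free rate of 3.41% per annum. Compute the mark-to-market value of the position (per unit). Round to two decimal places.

PV(remaining dividends) I = 10.76·e^(−0.0341·3/12) + 14.04·e^(−0.0341·8/12) + 9.79·e^(−0.0341·11/12) = 33.8818
Current forward F = (S − I)·e^(rT) = (586.60 − 33.8818)·e^(0.0341·15/12) = 552.7182 × 1.043546 = 576.7869
Value (long) = (F − K)·e^(−rT) = (576.7869 − 505.97) × 0.958271 = 67.8618
Value = €67.86

€67.86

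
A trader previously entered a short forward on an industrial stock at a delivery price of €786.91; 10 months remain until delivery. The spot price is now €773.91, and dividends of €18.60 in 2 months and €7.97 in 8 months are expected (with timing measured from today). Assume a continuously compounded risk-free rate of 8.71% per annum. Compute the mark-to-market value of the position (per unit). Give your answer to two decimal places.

-€16.24

PV(remaining dividends) I = 18.60·e^(−0.0871·2/12) + 7.97·e^(−0.0871·8/12) = 25.8523
Current forward F = (S − I)·e^(rT) = (773.91 − 25.8523)·e^(0.0871·10/12) = 748.0577 × 1.075282 = 804.3730
Value (long) = (F − K)·e^(−rT) = (804.3730 − 786.91) × 0.929988 = 16.2404
Short position value = −(long value) = -€16.24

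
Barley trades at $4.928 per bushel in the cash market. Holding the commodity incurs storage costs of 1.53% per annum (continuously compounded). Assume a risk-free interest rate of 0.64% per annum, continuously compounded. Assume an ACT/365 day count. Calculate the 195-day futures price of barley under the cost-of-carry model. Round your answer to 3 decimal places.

Net carry = r + u − y = 0.0064 + 0.0153 − 0.0000 = 0.0217
F = S·e^((r+u−y)T) = 4.928 · e^(0.0217 × 195/365) = 4.928 · e^0.011593
= 4.928 × 1.011660 = $4.985 per bushel

$4.985 per bushel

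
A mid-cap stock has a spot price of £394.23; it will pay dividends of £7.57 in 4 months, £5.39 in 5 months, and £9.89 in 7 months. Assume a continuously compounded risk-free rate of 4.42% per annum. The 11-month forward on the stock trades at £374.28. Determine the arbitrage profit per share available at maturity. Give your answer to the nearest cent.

PV(dividends) I = 7.57·e^(−0.0442·4/12) + 5.39·e^(−0.0442·5/12) + 9.89·e^(−0.0442·7/12) = 22.3892
Fair forward F* = (S − I)·e^(rT) = (394.23 − 22.3892)·e^0.040517 = 371.8408 × 1.041349 = 387.2160
Market £374.28 < fair 387.2160: forward underpriced → reverse cash-and-carry (short the stock, invest proceeds at r, pay the dividends, go long the forward).
Profit at T = |F_mkt − F*| = |374.28 − 387.2160| = £12.94 per share

£12.94 per share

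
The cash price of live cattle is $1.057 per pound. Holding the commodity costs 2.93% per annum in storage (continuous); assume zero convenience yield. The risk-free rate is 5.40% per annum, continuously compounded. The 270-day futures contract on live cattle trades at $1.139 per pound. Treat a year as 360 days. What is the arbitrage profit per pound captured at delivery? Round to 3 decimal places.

Fair futures: F* = S·e^(carry·T), with carry = (r + u) = 0.0540 + 0.0293 = 0.0833
F* = 1.057 · e^(0.0833 × 270/360) = 1.057 · e^0.062475 = 1.057 × 1.064468 = $1.1251
Market $1.139 > fair $1.1251: forward overpriced → cash-and-carry (buy spot, short the forward).
At maturity, profit = |F_mkt − F*| = |1.139 − 1.1251| = $0.014 per pound

$0.014 per pound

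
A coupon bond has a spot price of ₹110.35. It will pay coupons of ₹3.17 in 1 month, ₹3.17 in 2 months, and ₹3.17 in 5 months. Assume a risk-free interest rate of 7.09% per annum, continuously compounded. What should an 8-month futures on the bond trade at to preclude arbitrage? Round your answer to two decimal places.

₹105.88

PV(coupons) I = 3.17·e^(−0.0709·1/12) + 3.17·e^(−0.0709·2/12) + 3.17·e^(−0.0709·5/12)
I = 3.1513 + 3.1328 + 3.0777 = 9.3618
F = (S − I)·e^(rT) = (110.35 − 9.3618) · e^(0.0709·8/12)
= 100.9882 · e^0.047267 = 100.9882 × 1.048402 = ₹105.88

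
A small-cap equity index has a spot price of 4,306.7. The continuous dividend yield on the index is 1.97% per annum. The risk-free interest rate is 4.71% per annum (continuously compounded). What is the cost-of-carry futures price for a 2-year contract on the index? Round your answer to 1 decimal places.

F = S·e^((r − q)T) = 4306.7 · e^((0.0471 − 0.0197) × 2)
= 4306.7 · e^0.054800 = 4306.7 × 1.056329
F = 4,549.3

4,549.3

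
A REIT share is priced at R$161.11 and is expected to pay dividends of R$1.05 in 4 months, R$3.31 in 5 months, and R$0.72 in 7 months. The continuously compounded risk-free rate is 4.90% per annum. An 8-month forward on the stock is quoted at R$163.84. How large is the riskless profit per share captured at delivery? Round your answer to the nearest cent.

PV(dividends) I = 1.05·e^(−0.0490·4/12) + 3.31·e^(−0.0490·5/12) + 0.72·e^(−0.0490·7/12) = 4.9758
Fair forward F* = (S − I)·e^(rT) = (161.11 − 4.9758)·e^0.032667 = 156.1342 × 1.033206 = 161.3188
Market R$163.84 > fair 161.3188: forward overpriced → cash-and-carry (borrow at r, buy the stock and collect the dividends, short the forward).
Profit at T = |F_mkt − F*| = |163.84 − 161.3188| = R$2.52 per share

R$2.52 per share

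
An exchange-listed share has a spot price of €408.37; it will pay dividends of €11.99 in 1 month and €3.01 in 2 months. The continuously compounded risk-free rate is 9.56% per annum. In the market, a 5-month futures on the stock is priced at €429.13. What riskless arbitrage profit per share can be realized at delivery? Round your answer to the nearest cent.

€19.63 per share

PV(dividends) I = 11.99·e^(−0.0956·1/12) + 3.01·e^(−0.0956·2/12) = 14.8573
Fair futures F* = (S − I)·e^(rT) = (408.37 − 14.8573)·e^0.039833 = 393.5127 × 1.040637 = 409.5039
Market €429.13 > fair 409.5039: forward overpriced → cash-and-carry (borrow at r, buy the stock and collect the dividends, short the forward).
Profit at T = |F_mkt − F*| = |429.13 − 409.5039| = €19.63 per share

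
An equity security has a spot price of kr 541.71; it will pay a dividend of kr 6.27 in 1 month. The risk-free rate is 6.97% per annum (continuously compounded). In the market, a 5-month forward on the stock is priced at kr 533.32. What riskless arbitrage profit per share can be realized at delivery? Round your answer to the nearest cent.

PV(dividends) I = 6.27·e^(−0.0697·1/12) = 6.2337
Fair forward F* = (S − I)·e^(rT) = (541.71 − 6.2337)·e^0.029042 = 535.4763 × 1.029468 = 551.2557
Market kr 533.32 < fair 551.2557: forward underpriced → reverse cash-and-carry (short the stock, invest proceeds at r, pay the dividends, go long the forward).
Profit at T = |F_mkt − F*| = |533.32 − 551.2557| = kr 17.94 per share

kr 17.94 per share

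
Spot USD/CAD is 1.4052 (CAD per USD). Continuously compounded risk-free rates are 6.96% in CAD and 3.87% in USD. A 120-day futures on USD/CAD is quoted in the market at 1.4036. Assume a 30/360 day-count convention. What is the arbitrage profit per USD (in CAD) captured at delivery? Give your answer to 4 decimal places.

0.0161 per USD (in CAD)

Fair futures: F* = S·e^(carry·T), with carry = (r_CAD − r_USD) = 0.0696 − 0.0387 = 0.0309
F* = 1.4052 · e^(0.0309 × 120/360) = 1.4052 · e^0.010300 = 1.4052 × 1.010353 = 1.4197
Market 1.4036 < fair 1.4197: forward underpriced → reverse cash-and-carry (short spot, go long the forward).
At maturity, profit = |F_mkt − F*| = |1.4036 − 1.4197| = 0.0161 per USD (in CAD)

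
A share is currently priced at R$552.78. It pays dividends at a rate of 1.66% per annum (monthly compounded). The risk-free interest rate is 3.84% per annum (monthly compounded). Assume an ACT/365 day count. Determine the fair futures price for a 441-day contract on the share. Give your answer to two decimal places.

F = S · (1+r/12)^(12T) / (1+q/12)^(12T)
= 552.78 × 1.047411 / 1.020245 = 552.78 × 1.026627
F = R$567.50

R$567.50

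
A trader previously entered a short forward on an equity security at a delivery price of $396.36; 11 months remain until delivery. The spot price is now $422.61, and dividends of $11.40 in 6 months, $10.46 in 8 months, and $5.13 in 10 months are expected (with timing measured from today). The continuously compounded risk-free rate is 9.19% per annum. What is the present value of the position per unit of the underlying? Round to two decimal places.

PV(remaining dividends) I = 11.40·e^(−0.0919·6/12) + 10.46·e^(−0.0919·8/12) + 5.13·e^(−0.0919·10/12) = 25.4782
Current forward F = (S − I)·e^(rT) = (422.61 − 25.4782)·e^(0.0919·11/12) = 397.1318 × 1.087892 = 432.0365
Value (long) = (F − K)·e^(−rT) = (432.0365 − 396.36) × 0.919209 = 32.7942
Short position value = −(long value) = -$32.79

-$32.79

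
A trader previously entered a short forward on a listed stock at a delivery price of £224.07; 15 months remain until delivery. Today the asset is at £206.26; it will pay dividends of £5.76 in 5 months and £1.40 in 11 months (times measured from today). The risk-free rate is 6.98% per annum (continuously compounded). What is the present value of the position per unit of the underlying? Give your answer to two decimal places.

£6.00

PV(remaining dividends) I = 5.76·e^(−0.0698·5/12) + 1.40·e^(−0.0698·11/12) = 6.9081
Current forward F = (S − I)·e^(rT) = (206.26 − 6.9081)·e^(0.0698·15/12) = 199.3519 × 1.091169 = 217.5266
Value (long) = (F − K)·e^(−rT) = (217.5266 − 224.07) × 0.916448 = -5.9967
Short position value = −(long value) = £6.00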